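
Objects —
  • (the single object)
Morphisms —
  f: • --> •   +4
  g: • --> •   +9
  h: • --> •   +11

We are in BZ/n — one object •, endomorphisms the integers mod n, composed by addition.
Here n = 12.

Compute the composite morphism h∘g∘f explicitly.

  0 +4≡4 +9≡1 +11≡0  (mod 12)
result: +0

Answer: +0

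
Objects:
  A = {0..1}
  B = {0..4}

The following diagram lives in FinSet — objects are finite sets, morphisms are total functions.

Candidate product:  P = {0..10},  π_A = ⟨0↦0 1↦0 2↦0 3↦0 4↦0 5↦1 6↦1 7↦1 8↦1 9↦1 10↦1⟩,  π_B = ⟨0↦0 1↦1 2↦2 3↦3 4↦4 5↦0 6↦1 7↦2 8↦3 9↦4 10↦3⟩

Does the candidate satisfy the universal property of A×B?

|A|·|B| = 2·5 = 10;  |P| = 11
  → cardinalities differ; no bijection possible.

Answer: NOT A VALID PRODUCT — |P|=11 ≠ |A|·|B|=10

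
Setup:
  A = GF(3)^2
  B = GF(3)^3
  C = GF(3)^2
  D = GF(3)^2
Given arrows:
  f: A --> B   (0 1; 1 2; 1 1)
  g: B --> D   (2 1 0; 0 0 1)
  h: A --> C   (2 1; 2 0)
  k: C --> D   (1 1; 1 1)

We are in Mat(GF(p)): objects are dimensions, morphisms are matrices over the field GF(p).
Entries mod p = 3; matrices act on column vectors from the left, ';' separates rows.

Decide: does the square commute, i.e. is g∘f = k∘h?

Answer: COMMUTES

Derivation:
Along f;g (path 1):
  e0=⟨1,0⟩ f-->⟨0,1,1⟩ g-->⟨1,1⟩
  e1=⟨0,1⟩ f-->⟨1,2,1⟩ g-->⟨1,1⟩
  ⟦path⟧₁ = (1 1; 1 1)
Along h;k (path 2):
  e0=⟨1,0⟩ h-->⟨2,2⟩ k-->⟨1,1⟩
  e1=⟨0,1⟩ h-->⟨1,0⟩ k-->⟨1,1⟩
  ⟦path⟧₂ = (1 1; 1 1)
Equal? same morphism ✓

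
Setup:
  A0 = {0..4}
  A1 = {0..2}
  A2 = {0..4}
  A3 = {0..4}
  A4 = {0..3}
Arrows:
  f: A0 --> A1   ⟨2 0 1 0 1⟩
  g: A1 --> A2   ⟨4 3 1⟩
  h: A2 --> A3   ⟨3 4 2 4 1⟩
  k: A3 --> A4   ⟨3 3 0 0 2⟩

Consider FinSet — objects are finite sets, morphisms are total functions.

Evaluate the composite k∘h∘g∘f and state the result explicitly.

Answer: ⟨2 3 2 3 2⟩

Trace:
  0 f-->2 g-->1 h-->4 k-->2
  1 f-->0 g-->4 h-->1 k-->3
  2 f-->1 g-->3 h-->4 k-->2
  3 f-->0 g-->4 h-->1 k-->3
  4 f-->1 g-->3 h-->4 k-->2
composite: ⟨2 3 2 3 2⟩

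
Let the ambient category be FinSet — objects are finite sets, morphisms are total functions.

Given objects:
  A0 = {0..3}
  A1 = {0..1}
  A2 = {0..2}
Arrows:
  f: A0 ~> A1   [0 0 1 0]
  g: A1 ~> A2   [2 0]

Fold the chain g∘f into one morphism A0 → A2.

Answer: [2 2 0 2]

Trace:
  0 f~>0 g~>2
  1 f~>0 g~>2
  2 f~>1 g~>0
  3 f~>0 g~>2
⟦path⟧: [2 2 0 2]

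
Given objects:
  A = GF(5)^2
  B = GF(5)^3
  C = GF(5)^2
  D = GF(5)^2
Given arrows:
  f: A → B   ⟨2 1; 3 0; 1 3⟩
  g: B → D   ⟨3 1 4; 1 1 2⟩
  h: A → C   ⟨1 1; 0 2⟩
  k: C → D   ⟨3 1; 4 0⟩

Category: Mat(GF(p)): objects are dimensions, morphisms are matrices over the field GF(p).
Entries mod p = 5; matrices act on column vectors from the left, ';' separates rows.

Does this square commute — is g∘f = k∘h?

1) trace f;g:
  e0=(1,0) f→(2,3,1) g→(3,2)
  e1=(0,1) f→(1,0,3) g→(0,2)
  composite₁ = ⟨3 0; 2 2⟩
2) trace h;k:
  e0=(1,0) h→(1,0) k→(3,4)
  e1=(0,1) h→(1,2) k→(0,4)
  composite₂ = ⟨3 0; 4 4⟩
Equal? distinct morphisms ✗

Answer: DOES NOT COMMUTE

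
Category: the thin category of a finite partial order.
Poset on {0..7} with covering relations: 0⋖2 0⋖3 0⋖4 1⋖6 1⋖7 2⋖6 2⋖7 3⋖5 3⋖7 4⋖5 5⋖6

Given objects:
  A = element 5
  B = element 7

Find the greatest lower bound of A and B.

Lower bounds of A=5 and B=7: {0,3}
  0 <= 3
  3 <= 3
glb = 3

Answer: A∧B = 3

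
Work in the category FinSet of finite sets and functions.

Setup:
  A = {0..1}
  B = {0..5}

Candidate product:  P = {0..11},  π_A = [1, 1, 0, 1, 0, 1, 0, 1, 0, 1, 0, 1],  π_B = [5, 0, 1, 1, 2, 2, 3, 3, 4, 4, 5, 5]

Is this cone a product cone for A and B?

|A|·|B| = 2·6 = 12;  |P| = 12
Check the pairing map k ↦ (π_A(k), π_B(k)):
  0 ↦ (1,5)
  1 ↦ (1,0)
  2 ↦ (0,1)
  3 ↦ (1,1)
  4 ↦ (0,2)
  5 ↦ (1,2)
  6 ↦ (0,3)
  7 ↦ (1,3)
  8 ↦ (0,4)
  9 ↦ (1,4)
  10 ↦ (0,5)
  11 ↦ (1,5)  ✗ repeats pair of k=0
distinct pairs in image: 11 / 12 needed
  → (1,5) hit at k=0 and k=11

Answer: NOT A VALID PRODUCT — duplicate pair at indices 11,0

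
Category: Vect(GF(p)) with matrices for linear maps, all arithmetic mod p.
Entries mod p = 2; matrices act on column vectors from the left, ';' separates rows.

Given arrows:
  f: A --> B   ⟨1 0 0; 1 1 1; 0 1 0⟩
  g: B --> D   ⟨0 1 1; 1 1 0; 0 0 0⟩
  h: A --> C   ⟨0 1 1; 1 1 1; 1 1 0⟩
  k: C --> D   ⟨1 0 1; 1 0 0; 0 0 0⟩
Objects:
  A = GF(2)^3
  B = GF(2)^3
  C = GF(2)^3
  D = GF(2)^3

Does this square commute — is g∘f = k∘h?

Along f;g (path 1):
  e0=⟨1,0,0⟩ f-->⟨1,1,0⟩ g-->⟨1,0,0⟩
  e1=⟨0,1,0⟩ f-->⟨0,1,1⟩ g-->⟨0,1,0⟩
  e2=⟨0,0,1⟩ f-->⟨0,1,0⟩ g-->⟨1,1,0⟩
  ⟦path⟧₁ = ⟨1 0 1; 0 1 1; 0 0 0⟩
Along h;k (path 2):
  e0=⟨1,0,0⟩ h-->⟨0,1,1⟩ k-->⟨1,0,0⟩
  e1=⟨0,1,0⟩ h-->⟨1,1,1⟩ k-->⟨0,1,0⟩
  e2=⟨0,0,1⟩ h-->⟨1,1,0⟩ k-->⟨1,1,0⟩
  ⟦path⟧₂ = ⟨1 0 1; 0 1 1; 0 0 0⟩
Equal? same morphism ✓

Answer: COMMUTES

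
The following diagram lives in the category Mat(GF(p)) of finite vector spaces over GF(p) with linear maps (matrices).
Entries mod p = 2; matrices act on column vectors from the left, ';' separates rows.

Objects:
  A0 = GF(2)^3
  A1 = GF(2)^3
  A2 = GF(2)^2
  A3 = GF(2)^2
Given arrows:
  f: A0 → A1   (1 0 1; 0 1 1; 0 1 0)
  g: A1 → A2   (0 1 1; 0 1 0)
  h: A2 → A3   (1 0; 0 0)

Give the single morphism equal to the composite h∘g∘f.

  e0=[1,0,0] f→[1,0,0] g→[0,0] h→[0,0]
  e1=[0,1,0] f→[0,1,1] g→[0,1] h→[0,0]
  e2=[0,0,1] f→[1,1,0] g→[1,1] h→[1,0]
⟦path⟧: (0 0 1; 0 0 0)

Answer: (0 0 1; 0 0 0)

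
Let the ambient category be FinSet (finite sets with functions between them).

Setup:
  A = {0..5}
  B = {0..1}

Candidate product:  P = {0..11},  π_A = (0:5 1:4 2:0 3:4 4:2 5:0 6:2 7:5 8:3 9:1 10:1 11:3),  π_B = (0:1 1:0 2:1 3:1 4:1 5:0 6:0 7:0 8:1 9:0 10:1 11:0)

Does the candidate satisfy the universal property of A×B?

Answer: VALID PRODUCT

Work:
|A|·|B| = 6·2 = 12;  |P| = 12
Check the pairing map k ↦ (π_A(k), π_B(k)):
  0 : (5,1)
  1 : (4,0)
  2 : (0,1)
  3 : (4,1)
  4 : (2,1)
  5 : (0,0)
  6 : (2,0)
  7 : (5,0)
  8 : (3,1)
  9 : (1,0)
  10 : (1,1)
  11 : (3,0)
distinct pairs in image: 12 / 12 needed
  → bijection onto A×B; projections well-typed.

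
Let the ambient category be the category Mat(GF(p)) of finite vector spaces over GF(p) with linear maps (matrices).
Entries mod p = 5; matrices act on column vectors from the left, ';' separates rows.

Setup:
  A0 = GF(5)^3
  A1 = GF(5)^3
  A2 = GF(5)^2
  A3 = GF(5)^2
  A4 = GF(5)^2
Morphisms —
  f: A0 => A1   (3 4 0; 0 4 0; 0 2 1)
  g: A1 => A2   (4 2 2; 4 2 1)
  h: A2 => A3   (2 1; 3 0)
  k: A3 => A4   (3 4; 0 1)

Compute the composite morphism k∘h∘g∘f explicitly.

  e0=[1,0,0] f=>[3,0,0] g=>[2,2] h=>[1,1] k=>[2,1]
  e1=[0,1,0] f=>[4,4,2] g=>[3,1] h=>[2,4] k=>[2,4]
  e2=[0,0,1] f=>[0,0,1] g=>[2,1] h=>[0,1] k=>[4,1]
⟦path⟧: (2 2 4; 1 4 1)

Answer: (2 2 4; 1 4 1)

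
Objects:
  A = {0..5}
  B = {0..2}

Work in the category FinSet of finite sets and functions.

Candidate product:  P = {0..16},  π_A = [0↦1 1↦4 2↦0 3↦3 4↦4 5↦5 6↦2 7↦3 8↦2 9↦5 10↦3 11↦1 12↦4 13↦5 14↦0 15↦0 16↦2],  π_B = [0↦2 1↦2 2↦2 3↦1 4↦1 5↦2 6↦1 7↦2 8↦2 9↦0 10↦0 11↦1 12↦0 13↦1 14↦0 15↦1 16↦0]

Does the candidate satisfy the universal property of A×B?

Answer: NOT A VALID PRODUCT — |P|=17 ≠ |A|·|B|=18

Work:
|A|·|B| = 6·3 = 18;  |P| = 17
  → cardinalities differ; no bijection possible.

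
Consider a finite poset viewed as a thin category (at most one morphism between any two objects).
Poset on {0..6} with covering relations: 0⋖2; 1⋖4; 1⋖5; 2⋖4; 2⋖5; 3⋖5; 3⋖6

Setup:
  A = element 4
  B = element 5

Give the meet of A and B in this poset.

{x : x≤A ∧ x≤B} = {0,1,2}  (A=4, B=5)
  maximal lower bounds 1 and 2 are incomparable: neither 1≤2 nor 2≤1
→ no greatest lower bound exists

Answer: NO MEET EXISTS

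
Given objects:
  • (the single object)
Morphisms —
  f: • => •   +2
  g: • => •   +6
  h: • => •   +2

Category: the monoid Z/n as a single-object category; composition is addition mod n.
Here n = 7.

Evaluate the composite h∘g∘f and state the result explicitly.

Answer: +3

Work:
  0 +2≡2 +6≡1 +2≡3  (mod 7)
⟦path⟧: +3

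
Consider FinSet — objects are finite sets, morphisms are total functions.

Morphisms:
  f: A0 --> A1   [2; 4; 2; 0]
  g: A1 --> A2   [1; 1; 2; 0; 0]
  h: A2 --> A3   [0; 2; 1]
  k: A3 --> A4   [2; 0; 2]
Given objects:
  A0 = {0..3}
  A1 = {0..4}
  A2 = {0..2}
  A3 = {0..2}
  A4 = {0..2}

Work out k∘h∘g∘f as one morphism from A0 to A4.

  0 f-->2 g-->2 h-->1 k-->0
  1 f-->4 g-->0 h-->0 k-->2
  2 f-->2 g-->2 h-->1 k-->0
  3 f-->0 g-->1 h-->2 k-->2
composite: [0; 2; 0; 2]

Answer: [0; 2; 0; 2]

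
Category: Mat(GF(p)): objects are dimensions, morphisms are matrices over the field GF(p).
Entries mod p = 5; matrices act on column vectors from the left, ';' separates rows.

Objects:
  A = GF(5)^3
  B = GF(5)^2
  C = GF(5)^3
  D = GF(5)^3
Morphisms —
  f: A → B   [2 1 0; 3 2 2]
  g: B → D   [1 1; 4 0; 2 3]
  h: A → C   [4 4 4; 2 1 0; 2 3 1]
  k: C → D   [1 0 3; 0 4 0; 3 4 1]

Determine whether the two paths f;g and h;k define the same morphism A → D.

Answer: DOES NOT COMMUTE

Derivation:
Along f;g (path 1):
  e0=(1,0,0) f→(2,3) g→(0,3,3)
  e1=(0,1,0) f→(1,2) g→(3,4,3)
  e2=(0,0,1) f→(0,2) g→(2,0,1)
  result₁ = [0 3 2; 3 4 0; 3 3 1]
Along h;k (path 2):
  e0=(1,0,0) h→(4,2,2) k→(0,3,2)
  e1=(0,1,0) h→(4,1,3) k→(3,4,4)
  e2=(0,0,1) h→(4,0,1) k→(2,0,3)
  result₂ = [0 3 2; 3 4 0; 2 4 3]
Equal? NO — does not commute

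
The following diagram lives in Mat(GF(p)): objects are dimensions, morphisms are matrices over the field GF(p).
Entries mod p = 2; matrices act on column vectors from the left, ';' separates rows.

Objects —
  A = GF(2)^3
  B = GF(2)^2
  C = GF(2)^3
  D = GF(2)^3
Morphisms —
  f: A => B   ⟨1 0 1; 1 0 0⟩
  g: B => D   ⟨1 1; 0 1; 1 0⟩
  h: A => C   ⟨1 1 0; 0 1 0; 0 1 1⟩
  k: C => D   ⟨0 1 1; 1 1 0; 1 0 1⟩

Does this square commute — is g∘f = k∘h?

Answer: COMMUTES

Derivation:
Along f;g (path 1):
  e0=[1,0,0] f=>[1,1] g=>[0,1,1]
  e1=[0,1,0] f=>[0,0] g=>[0,0,0]
  e2=[0,0,1] f=>[1,0] g=>[1,0,1]
  composite₁ = ⟨0 0 1; 1 0 0; 1 0 1⟩
Along h;k (path 2):
  e0=[1,0,0] h=>[1,0,0] k=>[0,1,1]
  e1=[0,1,0] h=>[1,1,1] k=>[0,0,0]
  e2=[0,0,1] h=>[0,0,1] k=>[1,0,1]
  composite₂ = ⟨0 0 1; 1 0 0; 1 0 1⟩
Equal? YES — commutes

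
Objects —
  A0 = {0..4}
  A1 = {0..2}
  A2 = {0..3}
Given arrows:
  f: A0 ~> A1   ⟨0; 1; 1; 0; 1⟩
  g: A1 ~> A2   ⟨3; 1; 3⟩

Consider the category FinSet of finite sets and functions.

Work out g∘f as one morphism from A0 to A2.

  0 f~>0 g~>3
  1 f~>1 g~>1
  2 f~>1 g~>1
  3 f~>0 g~>3
  4 f~>1 g~>1
result: ⟨3; 1; 1; 3; 1⟩

Answer: ⟨3; 1; 1; 3; 1⟩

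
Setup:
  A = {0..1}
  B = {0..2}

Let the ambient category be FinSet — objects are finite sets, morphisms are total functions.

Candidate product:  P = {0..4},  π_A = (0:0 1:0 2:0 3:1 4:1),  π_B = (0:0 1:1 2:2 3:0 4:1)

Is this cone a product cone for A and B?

Answer: NOT A VALID PRODUCT — |P|=5 ≠ |A|·|B|=6

Trace:
|A|·|B| = 2·3 = 6;  |P| = 5
  → cardinalities differ; no bijection possible.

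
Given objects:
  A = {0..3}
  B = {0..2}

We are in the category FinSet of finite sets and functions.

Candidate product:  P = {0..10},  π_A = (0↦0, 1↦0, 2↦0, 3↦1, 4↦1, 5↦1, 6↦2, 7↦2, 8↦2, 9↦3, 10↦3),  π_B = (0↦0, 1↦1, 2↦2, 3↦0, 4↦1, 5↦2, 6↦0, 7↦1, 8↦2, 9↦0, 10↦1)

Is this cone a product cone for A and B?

|A|·|B| = 4·3 = 12;  |P| = 11
  → cardinalities differ; no bijection possible.

Answer: NOT A VALID PRODUCT — |P|=11 ≠ |A|·|B|=12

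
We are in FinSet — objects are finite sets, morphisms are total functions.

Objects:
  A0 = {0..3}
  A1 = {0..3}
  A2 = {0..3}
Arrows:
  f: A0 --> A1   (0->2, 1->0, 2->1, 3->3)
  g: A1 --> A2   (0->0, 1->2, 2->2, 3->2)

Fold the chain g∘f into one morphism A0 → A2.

  0 f-->2 g-->2
  1 f-->0 g-->0
  2 f-->1 g-->2
  3 f-->3 g-->2
composite: (0->2, 1->0, 2->2, 3->2)

Answer: (0->2, 1->0, 2->2, 3->2)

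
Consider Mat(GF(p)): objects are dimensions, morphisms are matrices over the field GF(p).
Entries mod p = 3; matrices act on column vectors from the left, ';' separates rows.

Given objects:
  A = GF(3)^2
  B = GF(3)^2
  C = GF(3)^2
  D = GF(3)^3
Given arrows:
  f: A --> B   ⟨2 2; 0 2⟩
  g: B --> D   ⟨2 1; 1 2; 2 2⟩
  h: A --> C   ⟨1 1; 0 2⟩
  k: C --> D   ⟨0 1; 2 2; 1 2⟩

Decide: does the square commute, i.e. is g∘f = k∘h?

Path 1 = f;g:
  e0=(1,0) f-->(2,0) g-->(1,2,1)
  e1=(0,1) f-->(2,2) g-->(0,0,2)
  ⟦path⟧₁ = ⟨1 0; 2 0; 1 2⟩
Path 2 = h;k:
  e0=(1,0) h-->(1,0) k-->(0,2,1)
  e1=(0,1) h-->(1,2) k-->(2,0,2)
  ⟦path⟧₂ = ⟨0 2; 2 0; 1 2⟩
Equal? differ; not commutative

Answer: DOES NOT COMMUTE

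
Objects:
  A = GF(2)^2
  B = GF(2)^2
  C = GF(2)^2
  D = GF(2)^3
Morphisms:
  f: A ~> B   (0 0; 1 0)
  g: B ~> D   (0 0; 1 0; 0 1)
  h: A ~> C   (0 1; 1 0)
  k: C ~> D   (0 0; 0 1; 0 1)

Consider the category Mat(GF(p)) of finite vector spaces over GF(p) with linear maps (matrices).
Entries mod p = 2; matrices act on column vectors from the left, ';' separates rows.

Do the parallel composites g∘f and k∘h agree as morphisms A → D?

Answer: DOES NOT COMMUTE

Work:
1) trace f;g:
  e0=(1,0) f~>(0,1) g~>(0,0,1)
  e1=(0,1) f~>(0,0) g~>(0,0,0)
  result₁ = (0 0; 0 0; 1 0)
2) trace h;k:
  e0=(1,0) h~>(0,1) k~>(0,1,1)
  e1=(0,1) h~>(1,0) k~>(0,0,0)
  result₂ = (0 0; 1 0; 1 0)
Equal? NO — does not commute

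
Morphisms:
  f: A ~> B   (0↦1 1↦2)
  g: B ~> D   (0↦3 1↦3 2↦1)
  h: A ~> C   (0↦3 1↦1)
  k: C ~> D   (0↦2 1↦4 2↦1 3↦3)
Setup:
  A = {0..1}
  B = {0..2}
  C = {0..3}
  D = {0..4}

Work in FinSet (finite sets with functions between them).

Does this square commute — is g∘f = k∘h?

Answer: DOES NOT COMMUTE

Derivation:
1) trace f;g:
  0 f~>1 g~>3
  1 f~>2 g~>1
  composite₁ = (0↦3 1↦1)
2) trace h;k:
  0 h~>3 k~>3
  1 h~>1 k~>4
  composite₂ = (0↦3 1↦4)
Equal? differ; not commutative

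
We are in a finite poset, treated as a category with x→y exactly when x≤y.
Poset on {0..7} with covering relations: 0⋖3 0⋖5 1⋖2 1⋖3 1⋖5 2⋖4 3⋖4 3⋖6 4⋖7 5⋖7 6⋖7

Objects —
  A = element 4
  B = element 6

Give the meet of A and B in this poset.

Lower bounds of A=4 and B=6: {0,1,3}
  0 <= 3
  1 <= 3
  3 <= 3
glb = 3

Answer: A∧B = 3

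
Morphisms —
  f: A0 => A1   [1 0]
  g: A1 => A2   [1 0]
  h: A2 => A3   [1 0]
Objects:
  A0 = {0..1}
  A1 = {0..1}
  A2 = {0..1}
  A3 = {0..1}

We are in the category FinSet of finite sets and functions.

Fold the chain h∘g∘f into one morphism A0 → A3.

Answer: [1 0]

Derivation:
  0 f=>1 g=>0 h=>1
  1 f=>0 g=>1 h=>0
⟦path⟧: [1 0]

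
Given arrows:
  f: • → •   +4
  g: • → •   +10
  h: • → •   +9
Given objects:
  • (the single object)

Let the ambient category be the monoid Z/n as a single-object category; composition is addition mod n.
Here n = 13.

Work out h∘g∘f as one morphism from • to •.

Answer: +10

Derivation:
  0 +4≡4 +10≡1 +9≡10  (mod 13)
composite: +10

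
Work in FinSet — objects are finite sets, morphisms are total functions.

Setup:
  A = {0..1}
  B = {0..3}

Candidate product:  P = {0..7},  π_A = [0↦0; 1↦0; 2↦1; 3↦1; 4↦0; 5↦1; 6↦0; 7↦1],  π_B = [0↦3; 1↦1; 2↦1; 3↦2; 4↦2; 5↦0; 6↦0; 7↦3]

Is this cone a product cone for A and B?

|A|·|B| = 2·4 = 8;  |P| = 8
Check the pairing map k ↦ (π_A(k), π_B(k)):
  0 ↦ (0,3)
  1 ↦ (0,1)
  2 ↦ (1,1)
  3 ↦ (1,2)
  4 ↦ (0,2)
  5 ↦ (1,0)
  6 ↦ (0,0)
  7 ↦ (1,3)
distinct pairs in image: 8 / 8 needed
  → bijection onto A×B; projections well-typed.

Answer: VALID PRODUCT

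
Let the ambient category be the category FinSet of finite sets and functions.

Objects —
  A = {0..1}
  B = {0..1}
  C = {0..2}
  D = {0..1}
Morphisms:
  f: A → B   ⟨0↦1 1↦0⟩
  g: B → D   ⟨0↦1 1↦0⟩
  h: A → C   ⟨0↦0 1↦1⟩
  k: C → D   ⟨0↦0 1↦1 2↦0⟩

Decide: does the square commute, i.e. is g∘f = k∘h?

Answer: COMMUTES

Trace:
Along f;g (path 1):
  0 f→1 g→0
  1 f→0 g→1
  result₁ = ⟨0↦0 1↦1⟩
Along h;k (path 2):
  0 h→0 k→0
  1 h→1 k→1
  result₂ = ⟨0↦0 1↦1⟩
Equal? YES — commutes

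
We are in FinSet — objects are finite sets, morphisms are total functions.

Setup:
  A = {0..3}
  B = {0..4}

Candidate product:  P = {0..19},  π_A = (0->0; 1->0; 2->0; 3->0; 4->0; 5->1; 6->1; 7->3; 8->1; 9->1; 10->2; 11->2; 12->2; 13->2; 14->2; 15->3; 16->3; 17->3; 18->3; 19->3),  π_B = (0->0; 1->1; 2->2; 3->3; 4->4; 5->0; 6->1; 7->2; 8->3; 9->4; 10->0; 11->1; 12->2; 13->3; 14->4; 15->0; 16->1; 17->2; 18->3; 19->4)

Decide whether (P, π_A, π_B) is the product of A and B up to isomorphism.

Answer: NOT A VALID PRODUCT — duplicate pair at indices 17,7

Trace:
|A|·|B| = 4·5 = 20;  |P| = 20
Check the pairing map k ↦ (π_A(k), π_B(k)):
  0 -> (0,0)
  1 -> (0,1)
  2 -> (0,2)
  3 -> (0,3)
  4 -> (0,4)
  5 -> (1,0)
  6 -> (1,1)
  7 -> (3,2)
  8 -> (1,3)
  9 -> (1,4)
  10 -> (2,0)
  11 -> (2,1)
  12 -> (2,2)
  13 -> (2,3)
  14 -> (2,4)
  15 -> (3,0)
  16 -> (3,1)
  17 -> (3,2)  ✗ repeats pair of k=7
  18 -> (3,3)
  19 -> (3,4)
distinct pairs in image: 19 / 20 needed
  → (3,2) hit at k=7 and k=17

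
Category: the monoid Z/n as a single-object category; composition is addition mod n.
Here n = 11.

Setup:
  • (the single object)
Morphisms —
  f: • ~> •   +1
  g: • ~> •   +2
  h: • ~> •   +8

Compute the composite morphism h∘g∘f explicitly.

Answer: +0

Work:
  0 +1≡1 +2≡3 +8≡0  (mod 11)
⟦path⟧: +0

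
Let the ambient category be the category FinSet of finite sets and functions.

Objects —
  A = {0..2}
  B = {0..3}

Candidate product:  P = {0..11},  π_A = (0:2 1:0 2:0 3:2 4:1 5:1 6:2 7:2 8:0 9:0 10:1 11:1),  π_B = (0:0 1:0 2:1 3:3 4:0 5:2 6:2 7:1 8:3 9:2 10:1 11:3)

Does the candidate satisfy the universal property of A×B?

Answer: VALID PRODUCT

Trace:
|A|·|B| = 3·4 = 12;  |P| = 12
Check the pairing map k ↦ (π_A(k), π_B(k)):
  0 : (2,0)
  1 : (0,0)
  2 : (0,1)
  3 : (2,3)
  4 : (1,0)
  5 : (1,2)
  6 : (2,2)
  7 : (2,1)
  8 : (0,3)
  9 : (0,2)
  10 : (1,1)
  11 : (1,3)
distinct pairs in image: 12 / 12 needed
  → bijection onto A×B; projections well-typed.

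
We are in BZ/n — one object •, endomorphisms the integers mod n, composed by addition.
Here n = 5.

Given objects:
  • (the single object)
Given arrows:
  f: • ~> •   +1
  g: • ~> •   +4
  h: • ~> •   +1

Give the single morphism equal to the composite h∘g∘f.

Answer: +1

Work:
  0 +1≡1 +4≡0 +1≡1  (mod 5)
⟦path⟧: +1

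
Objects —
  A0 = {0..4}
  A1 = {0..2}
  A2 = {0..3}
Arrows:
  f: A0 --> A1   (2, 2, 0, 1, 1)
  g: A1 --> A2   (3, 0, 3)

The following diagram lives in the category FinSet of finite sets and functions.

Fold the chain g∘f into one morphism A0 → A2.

  0 f-->2 g-->3
  1 f-->2 g-->3
  2 f-->0 g-->3
  3 f-->1 g-->0
  4 f-->1 g-->0
result: (3, 3, 3, 0, 0)

Answer: (3, 3, 3, 0, 0)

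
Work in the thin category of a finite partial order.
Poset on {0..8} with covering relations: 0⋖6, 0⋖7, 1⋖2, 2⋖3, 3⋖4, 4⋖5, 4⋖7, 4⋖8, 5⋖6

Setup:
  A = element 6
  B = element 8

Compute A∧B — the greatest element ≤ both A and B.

Answer: A∧B = 4

Work:
{x : x≤A ∧ x≤B} = {1,2,3,4}  (A=6, B=8)
  1 ≤ 4
  2 ≤ 4
  3 ≤ 4
  4 ≤ 4
glb = 4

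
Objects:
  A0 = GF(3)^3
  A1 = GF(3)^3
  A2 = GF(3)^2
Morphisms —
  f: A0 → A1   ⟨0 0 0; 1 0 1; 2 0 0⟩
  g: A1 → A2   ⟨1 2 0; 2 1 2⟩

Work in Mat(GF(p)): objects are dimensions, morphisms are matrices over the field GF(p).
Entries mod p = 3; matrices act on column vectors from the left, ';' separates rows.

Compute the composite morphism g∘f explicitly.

Answer: ⟨2 0 2; 2 0 1⟩

Derivation:
  e0=[1,0,0] f→[0,1,2] g→[2,2]
  e1=[0,1,0] f→[0,0,0] g→[0,0]
  e2=[0,0,1] f→[0,1,0] g→[2,1]
⟦path⟧: ⟨2 0 2; 2 0 1⟩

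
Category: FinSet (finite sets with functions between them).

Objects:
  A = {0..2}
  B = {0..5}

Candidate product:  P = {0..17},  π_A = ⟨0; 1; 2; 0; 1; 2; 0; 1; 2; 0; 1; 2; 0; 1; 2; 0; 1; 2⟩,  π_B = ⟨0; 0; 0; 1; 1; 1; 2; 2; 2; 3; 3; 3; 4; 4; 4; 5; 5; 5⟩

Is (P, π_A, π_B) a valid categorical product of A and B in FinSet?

|A|·|B| = 3·6 = 18;  |P| = 18
Check the pairing map k ↦ (π_A(k), π_B(k)):
  0 : (0,0)
  1 : (1,0)
  2 : (2,0)
  3 : (0,1)
  4 : (1,1)
  5 : (2,1)
  6 : (0,2)
  7 : (1,2)
  8 : (2,2)
  9 : (0,3)
  10 : (1,3)
  11 : (2,3)
  12 : (0,4)
  13 : (1,4)
  14 : (2,4)
  15 : (0,5)
  16 : (1,5)
  17 : (2,5)
distinct pairs in image: 18 / 18 needed
  → bijection onto A×B; projections well-typed.

Answer: VALID PRODUCT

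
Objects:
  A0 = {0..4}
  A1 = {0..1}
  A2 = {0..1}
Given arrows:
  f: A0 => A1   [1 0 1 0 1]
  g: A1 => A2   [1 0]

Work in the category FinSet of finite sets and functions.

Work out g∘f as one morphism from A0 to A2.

  0 f=>1 g=>0
  1 f=>0 g=>1
  2 f=>1 g=>0
  3 f=>0 g=>1
  4 f=>1 g=>0
composite: [0 1 0 1 0]

Answer: [0 1 0 1 0]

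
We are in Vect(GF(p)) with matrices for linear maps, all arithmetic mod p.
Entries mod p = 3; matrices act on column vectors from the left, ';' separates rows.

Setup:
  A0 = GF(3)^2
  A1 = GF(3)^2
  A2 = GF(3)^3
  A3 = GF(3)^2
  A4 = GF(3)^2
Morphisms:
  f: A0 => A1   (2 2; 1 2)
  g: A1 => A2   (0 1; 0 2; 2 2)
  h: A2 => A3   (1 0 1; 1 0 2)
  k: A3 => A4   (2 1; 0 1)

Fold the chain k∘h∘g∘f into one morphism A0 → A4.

  e0=(1,0) f=>(2,1) g=>(1,2,0) h=>(1,1) k=>(0,1)
  e1=(0,1) f=>(2,2) g=>(2,1,2) h=>(1,0) k=>(2,0)
result: (0 2; 1 0)

Answer: (0 2; 1 0)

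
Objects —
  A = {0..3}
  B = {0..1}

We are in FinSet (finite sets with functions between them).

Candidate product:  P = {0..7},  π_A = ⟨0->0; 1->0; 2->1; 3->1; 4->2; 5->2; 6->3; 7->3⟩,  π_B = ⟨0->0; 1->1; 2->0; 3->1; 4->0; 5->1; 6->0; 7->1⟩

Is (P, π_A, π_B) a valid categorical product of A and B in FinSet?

Answer: VALID PRODUCT

Trace:
|A|·|B| = 4·2 = 8;  |P| = 8
Check the pairing map k ↦ (π_A(k), π_B(k)):
  0 -> (0,0)
  1 -> (0,1)
  2 -> (1,0)
  3 -> (1,1)
  4 -> (2,0)
  5 -> (2,1)
  6 -> (3,0)
  7 -> (3,1)
distinct pairs in image: 8 / 8 needed
  → bijection onto A×B; projections well-typed.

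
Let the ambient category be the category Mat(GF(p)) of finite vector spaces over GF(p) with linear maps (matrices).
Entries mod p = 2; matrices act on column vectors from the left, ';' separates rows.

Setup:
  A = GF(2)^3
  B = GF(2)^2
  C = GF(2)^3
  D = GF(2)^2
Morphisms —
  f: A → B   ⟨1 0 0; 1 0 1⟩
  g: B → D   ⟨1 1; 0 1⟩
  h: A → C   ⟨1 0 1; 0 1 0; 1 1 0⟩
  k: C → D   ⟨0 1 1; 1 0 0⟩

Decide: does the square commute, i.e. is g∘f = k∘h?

Answer: DOES NOT COMMUTE

Derivation:
Along f;g (path 1):
  e0=[1,0,0] f→[1,1] g→[0,1]
  e1=[0,1,0] f→[0,0] g→[0,0]
  e2=[0,0,1] f→[0,1] g→[1,1]
  composite₁ = ⟨0 0 1; 1 0 1⟩
Along h;k (path 2):
  e0=[1,0,0] h→[1,0,1] k→[1,1]
  e1=[0,1,0] h→[0,1,1] k→[0,0]
  e2=[0,0,1] h→[1,0,0] k→[0,1]
  composite₂ = ⟨1 0 0; 1 0 1⟩
Equal? differ; not commutative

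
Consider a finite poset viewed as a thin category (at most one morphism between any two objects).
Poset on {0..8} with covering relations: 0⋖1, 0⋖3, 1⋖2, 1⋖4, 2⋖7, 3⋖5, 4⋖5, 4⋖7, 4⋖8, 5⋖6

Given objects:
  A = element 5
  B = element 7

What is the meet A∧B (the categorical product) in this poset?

Common predecessors of 5,7: {0,1,4}
  0 ⊑ 4
  1 ⊑ 4
  4 ⊑ 4
glb = 4

Answer: A∧B = 4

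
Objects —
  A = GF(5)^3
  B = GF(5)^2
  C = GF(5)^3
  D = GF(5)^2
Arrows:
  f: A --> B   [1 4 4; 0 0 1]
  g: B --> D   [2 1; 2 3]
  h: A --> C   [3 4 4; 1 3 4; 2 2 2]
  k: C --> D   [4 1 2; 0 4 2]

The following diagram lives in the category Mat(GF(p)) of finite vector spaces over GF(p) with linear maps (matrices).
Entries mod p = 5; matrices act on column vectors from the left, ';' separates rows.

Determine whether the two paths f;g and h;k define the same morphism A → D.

Answer: DOES NOT COMMUTE

Work:
Along f;g (path 1):
  e0=(1,0,0) f-->(1,0) g-->(2,2)
  e1=(0,1,0) f-->(4,0) g-->(3,3)
  e2=(0,0,1) f-->(4,1) g-->(4,1)
  ⟦path⟧₁ = [2 3 4; 2 3 1]
Along h;k (path 2):
  e0=(1,0,0) h-->(3,1,2) k-->(2,3)
  e1=(0,1,0) h-->(4,3,2) k-->(3,1)
  e2=(0,0,1) h-->(4,4,2) k-->(4,0)
  ⟦path⟧₂ = [2 3 4; 3 1 0]
Equal? NO — does not commute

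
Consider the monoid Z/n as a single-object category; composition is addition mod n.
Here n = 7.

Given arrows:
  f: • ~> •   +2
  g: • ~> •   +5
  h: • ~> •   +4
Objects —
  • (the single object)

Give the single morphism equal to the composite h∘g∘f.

  0 +2≡2 +5≡0 +4≡4  (mod 7)
⟦path⟧: +4

Answer: +4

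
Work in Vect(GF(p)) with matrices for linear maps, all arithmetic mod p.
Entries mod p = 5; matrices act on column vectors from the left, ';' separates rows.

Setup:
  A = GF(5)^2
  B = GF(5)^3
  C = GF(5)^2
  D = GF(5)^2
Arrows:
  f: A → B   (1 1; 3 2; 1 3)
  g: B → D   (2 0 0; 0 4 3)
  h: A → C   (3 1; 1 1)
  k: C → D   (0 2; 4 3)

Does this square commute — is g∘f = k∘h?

1) trace f;g:
  e0=[1,0] f→[1,3,1] g→[2,0]
  e1=[0,1] f→[1,2,3] g→[2,2]
  result₁ = (2 2; 0 2)
2) trace h;k:
  e0=[1,0] h→[3,1] k→[2,0]
  e1=[0,1] h→[1,1] k→[2,2]
  result₂ = (2 2; 0 2)
Equal? equal; square commutes

Answer: COMMUTES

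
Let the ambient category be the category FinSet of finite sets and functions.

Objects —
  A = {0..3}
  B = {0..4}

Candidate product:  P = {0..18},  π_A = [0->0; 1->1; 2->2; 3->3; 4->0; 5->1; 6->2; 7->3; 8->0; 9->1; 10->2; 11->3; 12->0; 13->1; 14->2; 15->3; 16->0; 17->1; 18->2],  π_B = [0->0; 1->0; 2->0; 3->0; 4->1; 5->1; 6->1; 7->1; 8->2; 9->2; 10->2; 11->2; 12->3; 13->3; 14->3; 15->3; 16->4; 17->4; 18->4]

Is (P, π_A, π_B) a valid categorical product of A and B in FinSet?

Answer: NOT A VALID PRODUCT — |P|=19 ≠ |A|·|B|=20

Derivation:
|A|·|B| = 4·5 = 20;  |P| = 19
  → cardinalities differ; no bijection possible.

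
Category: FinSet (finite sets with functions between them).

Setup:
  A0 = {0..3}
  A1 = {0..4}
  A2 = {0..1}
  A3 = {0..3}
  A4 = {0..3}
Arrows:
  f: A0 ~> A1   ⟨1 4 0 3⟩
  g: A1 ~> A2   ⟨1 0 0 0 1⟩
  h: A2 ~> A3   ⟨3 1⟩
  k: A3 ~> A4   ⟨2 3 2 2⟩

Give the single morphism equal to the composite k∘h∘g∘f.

Answer: ⟨2 3 3 2⟩

Derivation:
  0 f~>1 g~>0 h~>3 k~>2
  1 f~>4 g~>1 h~>1 k~>3
  2 f~>0 g~>1 h~>1 k~>3
  3 f~>3 g~>0 h~>3 k~>2
⟦path⟧: ⟨2 3 3 2⟩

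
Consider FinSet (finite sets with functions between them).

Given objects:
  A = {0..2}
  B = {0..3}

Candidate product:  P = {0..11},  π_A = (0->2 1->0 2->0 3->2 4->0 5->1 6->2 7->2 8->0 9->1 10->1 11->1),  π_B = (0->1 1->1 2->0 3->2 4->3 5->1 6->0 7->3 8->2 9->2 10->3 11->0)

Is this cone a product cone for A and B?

|A|·|B| = 3·4 = 12;  |P| = 12
Check the pairing map k ↦ (π_A(k), π_B(k)):
  0 -> (2,1)
  1 -> (0,1)
  2 -> (0,0)
  3 -> (2,2)
  4 -> (0,3)
  5 -> (1,1)
  6 -> (2,0)
  7 -> (2,3)
  8 -> (0,2)
  9 -> (1,2)
  10 -> (1,3)
  11 -> (1,0)
distinct pairs in image: 12 / 12 needed
  → bijection onto A×B; projections well-typed.

Answer: VALID PRODUCT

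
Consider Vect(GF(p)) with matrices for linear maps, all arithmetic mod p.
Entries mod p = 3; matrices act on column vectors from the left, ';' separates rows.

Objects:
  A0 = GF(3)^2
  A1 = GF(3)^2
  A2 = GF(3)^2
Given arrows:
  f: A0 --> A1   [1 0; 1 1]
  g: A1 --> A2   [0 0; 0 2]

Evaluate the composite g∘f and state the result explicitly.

  e0=[1,0] f-->[1,1] g-->[0,2]
  e1=[0,1] f-->[0,1] g-->[0,2]
⟦path⟧: [0 0; 2 2]

Answer: [0 0; 2 2]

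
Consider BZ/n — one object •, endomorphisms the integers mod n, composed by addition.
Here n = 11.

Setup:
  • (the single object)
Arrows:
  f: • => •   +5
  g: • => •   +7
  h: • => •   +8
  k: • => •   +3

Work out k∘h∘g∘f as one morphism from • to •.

  0 +5≡5 +7≡1 +8≡9 +3≡1  (mod 11)
result: +1

Answer: +1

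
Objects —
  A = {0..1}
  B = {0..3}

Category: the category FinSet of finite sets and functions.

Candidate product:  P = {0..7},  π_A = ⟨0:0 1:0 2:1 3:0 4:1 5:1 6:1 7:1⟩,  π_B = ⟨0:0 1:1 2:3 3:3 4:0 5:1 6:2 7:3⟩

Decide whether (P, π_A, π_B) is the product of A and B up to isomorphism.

Answer: NOT A VALID PRODUCT — duplicate pair at indices 7,2

Trace:
|A|·|B| = 2·4 = 8;  |P| = 8
Check the pairing map k ↦ (π_A(k), π_B(k)):
  0 : (0,0)
  1 : (0,1)
  2 : (1,3)
  3 : (0,3)
  4 : (1,0)
  5 : (1,1)
  6 : (1,2)
  7 : (1,3)  ✗ repeats pair of k=2
distinct pairs in image: 7 / 8 needed
  → (1,3) hit at k=2 and k=7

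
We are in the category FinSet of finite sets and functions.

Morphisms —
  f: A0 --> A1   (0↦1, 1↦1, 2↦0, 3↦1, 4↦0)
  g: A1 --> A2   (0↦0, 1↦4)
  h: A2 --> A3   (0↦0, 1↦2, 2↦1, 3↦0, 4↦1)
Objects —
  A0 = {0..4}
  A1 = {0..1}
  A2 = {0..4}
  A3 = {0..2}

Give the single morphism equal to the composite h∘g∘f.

Answer: (0↦1, 1↦1, 2↦0, 3↦1, 4↦0)

Derivation:
  0 f-->1 g-->4 h-->1
  1 f-->1 g-->4 h-->1
  2 f-->0 g-->0 h-->0
  3 f-->1 g-->4 h-->1
  4 f-->0 g-->0 h-->0
⟦path⟧: (0↦1, 1↦1, 2↦0, 3↦1, 4↦0)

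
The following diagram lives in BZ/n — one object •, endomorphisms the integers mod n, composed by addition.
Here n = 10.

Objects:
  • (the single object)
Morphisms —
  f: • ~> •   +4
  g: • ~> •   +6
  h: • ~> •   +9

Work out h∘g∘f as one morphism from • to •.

Answer: +9

Trace:
  0 +4≡4 +6≡0 +9≡9  (mod 10)
composite: +9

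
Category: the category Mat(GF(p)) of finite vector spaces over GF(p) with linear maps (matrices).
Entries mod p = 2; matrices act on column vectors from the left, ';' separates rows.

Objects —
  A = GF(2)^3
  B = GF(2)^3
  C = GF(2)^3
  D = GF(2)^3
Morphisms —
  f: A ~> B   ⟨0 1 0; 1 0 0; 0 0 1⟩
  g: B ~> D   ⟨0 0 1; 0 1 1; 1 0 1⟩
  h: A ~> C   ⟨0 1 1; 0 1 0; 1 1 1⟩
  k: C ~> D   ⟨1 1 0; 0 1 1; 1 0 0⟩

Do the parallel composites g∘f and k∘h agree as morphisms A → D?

Answer: COMMUTES

Trace:
1) trace f;g:
  e0=[1,0,0] f~>[0,1,0] g~>[0,1,0]
  e1=[0,1,0] f~>[1,0,0] g~>[0,0,1]
  e2=[0,0,1] f~>[0,0,1] g~>[1,1,1]
  ⟦path⟧₁ = ⟨0 0 1; 1 0 1; 0 1 1⟩
2) trace h;k:
  e0=[1,0,0] h~>[0,0,1] k~>[0,1,0]
  e1=[0,1,0] h~>[1,1,1] k~>[0,0,1]
  e2=[0,0,1] h~>[1,0,1] k~>[1,1,1]
  ⟦path⟧₂ = ⟨0 0 1; 1 0 1; 0 1 1⟩
Equal? equal; square commutes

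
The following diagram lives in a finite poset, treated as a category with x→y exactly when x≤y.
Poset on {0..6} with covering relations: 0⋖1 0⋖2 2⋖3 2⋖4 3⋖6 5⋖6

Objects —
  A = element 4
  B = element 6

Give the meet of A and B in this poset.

Answer: A∧B = 2

Derivation:
{x : x≤A ∧ x≤B} = {0,2}  (A=4, B=6)
  0 ≤ 2
  2 ≤ 2
glb = 2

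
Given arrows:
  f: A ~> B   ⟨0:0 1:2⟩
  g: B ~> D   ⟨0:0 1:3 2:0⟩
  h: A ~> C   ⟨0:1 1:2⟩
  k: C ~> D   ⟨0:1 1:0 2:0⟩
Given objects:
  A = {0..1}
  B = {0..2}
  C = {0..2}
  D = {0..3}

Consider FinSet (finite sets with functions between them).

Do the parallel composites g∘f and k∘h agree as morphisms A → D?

Answer: COMMUTES

Derivation:
Along f;g (path 1):
  0 f~>0 g~>0
  1 f~>2 g~>0
  result₁ = ⟨0:0 1:0⟩
Along h;k (path 2):
  0 h~>1 k~>0
  1 h~>2 k~>0
  result₂ = ⟨0:0 1:0⟩
Equal? YES — commutes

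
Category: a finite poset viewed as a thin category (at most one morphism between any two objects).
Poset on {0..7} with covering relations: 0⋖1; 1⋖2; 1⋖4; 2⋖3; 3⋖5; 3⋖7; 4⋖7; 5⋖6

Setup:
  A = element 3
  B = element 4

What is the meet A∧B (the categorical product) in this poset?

Common predecessors of 3,4: {0,1}
  0 ⊑ 1
  1 ⊑ 1
glb = 1

Answer: A∧B = 1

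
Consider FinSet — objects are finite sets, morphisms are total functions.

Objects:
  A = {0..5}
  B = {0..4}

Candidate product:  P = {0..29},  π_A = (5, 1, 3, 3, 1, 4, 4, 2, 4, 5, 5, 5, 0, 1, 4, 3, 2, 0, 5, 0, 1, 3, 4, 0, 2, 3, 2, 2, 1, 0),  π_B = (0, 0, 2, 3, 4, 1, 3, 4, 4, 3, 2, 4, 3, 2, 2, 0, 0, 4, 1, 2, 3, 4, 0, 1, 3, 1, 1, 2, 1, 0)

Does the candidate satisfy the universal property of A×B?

|A|·|B| = 6·5 = 30;  |P| = 30
Check the pairing map k ↦ (π_A(k), π_B(k)):
  0 ↦ (5,0)
  1 ↦ (1,0)
  2 ↦ (3,2)
  3 ↦ (3,3)
  4 ↦ (1,4)
  5 ↦ (4,1)
  6 ↦ (4,3)
  7 ↦ (2,4)
  8 ↦ (4,4)
  9 ↦ (5,3)
  10 ↦ (5,2)
  11 ↦ (5,4)
  12 ↦ (0,3)
  13 ↦ (1,2)
  14 ↦ (4,2)
  15 ↦ (3,0)
  16 ↦ (2,0)
  17 ↦ (0,4)
  18 ↦ (5,1)
  19 ↦ (0,2)
  20 ↦ (1,3)
  21 ↦ (3,4)
  22 ↦ (4,0)
  23 ↦ (0,1)
  24 ↦ (2,3)
  25 ↦ (3,1)
  26 ↦ (2,1)
  27 ↦ (2,2)
  28 ↦ (1,1)
  29 ↦ (0,0)
distinct pairs in image: 30 / 30 needed
  → bijection onto A×B; projections well-typed.

Answer: VALID PRODUCT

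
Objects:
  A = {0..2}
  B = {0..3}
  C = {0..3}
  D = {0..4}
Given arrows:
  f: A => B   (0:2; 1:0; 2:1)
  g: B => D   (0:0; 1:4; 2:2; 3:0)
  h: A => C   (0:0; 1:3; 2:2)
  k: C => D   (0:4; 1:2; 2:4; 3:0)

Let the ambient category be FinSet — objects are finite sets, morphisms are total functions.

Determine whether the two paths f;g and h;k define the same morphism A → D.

Answer: DOES NOT COMMUTE

Work:
Path 1 = f;g:
  0 f=>2 g=>2
  1 f=>0 g=>0
  2 f=>1 g=>4
  composite₁ = (0:2; 1:0; 2:4)
Path 2 = h;k:
  0 h=>0 k=>4
  1 h=>3 k=>0
  2 h=>2 k=>4
  composite₂ = (0:4; 1:0; 2:4)
Equal? distinct morphisms ✗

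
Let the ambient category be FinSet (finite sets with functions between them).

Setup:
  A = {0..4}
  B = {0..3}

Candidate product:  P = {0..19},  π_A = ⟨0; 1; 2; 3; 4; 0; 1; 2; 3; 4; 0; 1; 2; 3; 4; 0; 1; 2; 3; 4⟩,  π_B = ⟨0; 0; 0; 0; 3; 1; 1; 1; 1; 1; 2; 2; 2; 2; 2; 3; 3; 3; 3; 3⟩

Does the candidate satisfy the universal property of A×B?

|A|·|B| = 5·4 = 20;  |P| = 20
Check the pairing map k ↦ (π_A(k), π_B(k)):
  0 -> (0,0)
  1 -> (1,0)
  2 -> (2,0)
  3 -> (3,0)
  4 -> (4,3)
  5 -> (0,1)
  6 -> (1,1)
  7 -> (2,1)
  8 -> (3,1)
  9 -> (4,1)
  10 -> (0,2)
  11 -> (1,2)
  12 -> (2,2)
  13 -> (3,2)
  14 -> (4,2)
  15 -> (0,3)
  16 -> (1,3)
  17 -> (2,3)
  18 -> (3,3)
  19 -> (4,3)  ✗ repeats pair of k=4
distinct pairs in image: 19 / 20 needed
  → (4,3) hit at k=4 and k=19

Answer: NOT A VALID PRODUCT — duplicate pair at indices 19,4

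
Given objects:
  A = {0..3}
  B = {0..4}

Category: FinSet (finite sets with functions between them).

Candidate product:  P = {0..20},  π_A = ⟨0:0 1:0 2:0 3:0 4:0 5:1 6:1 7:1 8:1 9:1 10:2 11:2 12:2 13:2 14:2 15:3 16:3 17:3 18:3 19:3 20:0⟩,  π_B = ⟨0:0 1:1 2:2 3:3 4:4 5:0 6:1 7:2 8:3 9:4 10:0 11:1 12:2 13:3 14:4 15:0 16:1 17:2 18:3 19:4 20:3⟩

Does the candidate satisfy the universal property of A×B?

|A|·|B| = 4·5 = 20;  |P| = 21
  → cardinalities differ; no bijection possible.

Answer: NOT A VALID PRODUCT — |P|=21 ≠ |A|·|B|=20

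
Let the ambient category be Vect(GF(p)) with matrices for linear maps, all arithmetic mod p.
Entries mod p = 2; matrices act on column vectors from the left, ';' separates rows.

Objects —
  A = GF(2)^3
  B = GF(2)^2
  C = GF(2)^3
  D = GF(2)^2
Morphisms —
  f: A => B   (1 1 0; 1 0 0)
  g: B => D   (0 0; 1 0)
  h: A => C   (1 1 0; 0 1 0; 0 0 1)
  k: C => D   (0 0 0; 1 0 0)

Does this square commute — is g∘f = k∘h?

1) trace f;g:
  e0=⟨1,0,0⟩ f=>⟨1,1⟩ g=>⟨0,1⟩
  e1=⟨0,1,0⟩ f=>⟨1,0⟩ g=>⟨0,1⟩
  e2=⟨0,0,1⟩ f=>⟨0,0⟩ g=>⟨0,0⟩
  result₁ = (0 0 0; 1 1 0)
2) trace h;k:
  e0=⟨1,0,0⟩ h=>⟨1,0,0⟩ k=>⟨0,1⟩
  e1=⟨0,1,0⟩ h=>⟨1,1,0⟩ k=>⟨0,1⟩
  e2=⟨0,0,1⟩ h=>⟨0,0,1⟩ k=>⟨0,0⟩
  result₂ = (0 0 0; 1 1 0)
Equal? same morphism ✓

Answer: COMMUTES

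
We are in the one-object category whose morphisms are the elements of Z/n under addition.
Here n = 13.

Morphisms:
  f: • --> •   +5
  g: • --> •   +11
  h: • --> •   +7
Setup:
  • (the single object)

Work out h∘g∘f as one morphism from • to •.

  0 +5≡5 +11≡3 +7≡10  (mod 13)
composite: +10

Answer: +10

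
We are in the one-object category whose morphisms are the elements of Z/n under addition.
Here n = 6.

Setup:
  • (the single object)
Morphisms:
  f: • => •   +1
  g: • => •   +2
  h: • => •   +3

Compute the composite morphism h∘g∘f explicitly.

Answer: +0

Work:
  0 +1≡1 +2≡3 +3≡0  (mod 6)
⟦path⟧: +0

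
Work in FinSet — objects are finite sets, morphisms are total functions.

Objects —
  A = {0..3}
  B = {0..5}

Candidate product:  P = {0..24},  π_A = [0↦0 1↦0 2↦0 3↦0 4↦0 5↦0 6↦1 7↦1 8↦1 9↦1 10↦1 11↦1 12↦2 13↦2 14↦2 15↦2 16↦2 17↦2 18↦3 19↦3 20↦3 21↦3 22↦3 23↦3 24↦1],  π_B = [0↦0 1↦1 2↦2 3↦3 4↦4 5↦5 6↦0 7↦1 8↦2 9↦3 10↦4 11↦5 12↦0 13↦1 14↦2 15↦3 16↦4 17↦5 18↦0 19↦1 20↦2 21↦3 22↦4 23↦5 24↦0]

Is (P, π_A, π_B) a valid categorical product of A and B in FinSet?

|A|·|B| = 4·6 = 24;  |P| = 25
  → cardinalities differ; no bijection possible.

Answer: NOT A VALID PRODUCT — |P|=25 ≠ |A|·|B|=24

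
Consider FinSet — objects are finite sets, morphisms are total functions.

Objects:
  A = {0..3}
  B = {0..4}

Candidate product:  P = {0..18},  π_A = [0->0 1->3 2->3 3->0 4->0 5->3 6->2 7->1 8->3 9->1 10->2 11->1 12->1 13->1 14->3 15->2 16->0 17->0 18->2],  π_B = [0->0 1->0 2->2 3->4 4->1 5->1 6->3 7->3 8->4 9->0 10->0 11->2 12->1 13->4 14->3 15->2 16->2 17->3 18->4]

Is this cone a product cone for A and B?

|A|·|B| = 4·5 = 20;  |P| = 19
  → cardinalities differ; no bijection possible.

Answer: NOT A VALID PRODUCT — |P|=19 ≠ |A|·|B|=20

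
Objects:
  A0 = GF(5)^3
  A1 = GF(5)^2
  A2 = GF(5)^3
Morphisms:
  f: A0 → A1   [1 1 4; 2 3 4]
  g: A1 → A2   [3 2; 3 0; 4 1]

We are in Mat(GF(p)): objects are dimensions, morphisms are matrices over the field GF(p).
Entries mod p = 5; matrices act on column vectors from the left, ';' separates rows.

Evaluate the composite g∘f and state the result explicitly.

Answer: [2 4 0; 3 3 2; 1 2 0]

Derivation:
  e0=(1,0,0) f→(1,2) g→(2,3,1)
  e1=(0,1,0) f→(1,3) g→(4,3,2)
  e2=(0,0,1) f→(4,4) g→(0,2,0)
composite: [2 4 0; 3 3 2; 1 2 0]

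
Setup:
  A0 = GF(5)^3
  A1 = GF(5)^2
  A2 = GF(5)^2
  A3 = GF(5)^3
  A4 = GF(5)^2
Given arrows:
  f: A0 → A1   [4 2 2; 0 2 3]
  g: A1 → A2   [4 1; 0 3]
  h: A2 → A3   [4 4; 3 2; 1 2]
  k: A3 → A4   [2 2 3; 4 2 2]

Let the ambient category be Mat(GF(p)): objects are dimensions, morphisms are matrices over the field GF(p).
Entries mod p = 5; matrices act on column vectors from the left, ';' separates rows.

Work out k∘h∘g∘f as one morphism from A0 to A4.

Answer: [2 3 4; 4 4 0]

Work:
  e0=⟨1,0,0⟩ f→⟨4,0⟩ g→⟨1,0⟩ h→⟨4,3,1⟩ k→⟨2,4⟩
  e1=⟨0,1,0⟩ f→⟨2,2⟩ g→⟨0,1⟩ h→⟨4,2,2⟩ k→⟨3,4⟩
  e2=⟨0,0,1⟩ f→⟨2,3⟩ g→⟨1,4⟩ h→⟨0,1,4⟩ k→⟨4,0⟩
⟦path⟧: [2 3 4; 4 4 0]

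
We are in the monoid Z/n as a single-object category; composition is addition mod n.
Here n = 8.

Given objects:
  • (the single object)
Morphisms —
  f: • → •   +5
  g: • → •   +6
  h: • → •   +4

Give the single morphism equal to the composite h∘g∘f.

Answer: +7

Work:
  0 +5≡5 +6≡3 +4≡7  (mod 8)
⟦path⟧: +7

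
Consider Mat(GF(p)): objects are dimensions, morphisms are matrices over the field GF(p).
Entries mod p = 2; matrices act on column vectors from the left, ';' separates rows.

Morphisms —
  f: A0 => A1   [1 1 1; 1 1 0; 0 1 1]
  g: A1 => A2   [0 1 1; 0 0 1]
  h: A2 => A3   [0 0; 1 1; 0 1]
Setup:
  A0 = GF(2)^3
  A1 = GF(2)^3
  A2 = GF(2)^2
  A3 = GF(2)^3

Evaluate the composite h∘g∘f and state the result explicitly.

Answer: [0 0 0; 1 1 0; 0 1 1]

Trace:
  e0=[1,0,0] f=>[1,1,0] g=>[1,0] h=>[0,1,0]
  e1=[0,1,0] f=>[1,1,1] g=>[0,1] h=>[0,1,1]
  e2=[0,0,1] f=>[1,0,1] g=>[1,1] h=>[0,0,1]
composite: [0 0 0; 1 1 0; 0 1 1]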